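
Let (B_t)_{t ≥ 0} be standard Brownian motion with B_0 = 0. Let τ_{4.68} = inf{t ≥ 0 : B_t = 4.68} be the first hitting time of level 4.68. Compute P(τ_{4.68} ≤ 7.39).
P(τ_{4.68} ≤ 7.39) = 2(1 − Φ(4.68/√7.39)) = 2(1 − Φ(1.7216)) ≈ 0.0851

By the reflection principle for standard BM, P(τ_b ≤ t) = 2 · P(B_t ≥ b). Since B_t ~ N(0, t), P(B_t ≥ 4.68) = 1 − Φ(4.68/√t) = 1 − Φ(4.68/√7.39) = 1 − Φ(1.7216) ≈ 0.04257. Doubling: P(τ_{4.68} ≤ 7.39) ≈ 2 · 0.04257 = 0.08514 ≈ 0.0851.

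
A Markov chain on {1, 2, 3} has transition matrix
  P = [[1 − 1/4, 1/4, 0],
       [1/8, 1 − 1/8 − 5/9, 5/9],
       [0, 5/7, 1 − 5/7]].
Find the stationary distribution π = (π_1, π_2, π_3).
π = (9/41, 18/41, 14/41)

This is a birth-death chain on three states, which satisfies detailed balance: π_1 · P_{12} = π_2 · P_{21} and π_2 · P_{23} = π_3 · P_{32}.
From π_1 · 1/4 = π_2 · 1/8: π_2/π_1 = (1/4)/(1/8) = 2.
From π_2 · 5/9 = π_3 · 5/7: π_3/π_2 = (5/9)/(5/7) = 7/9.
Take π_1 proportional to 1; then unnormalized π = (1, 2, 14/9). Normalize by dividing by the sum 41/9:
  π = (9/41, 18/41, 14/41).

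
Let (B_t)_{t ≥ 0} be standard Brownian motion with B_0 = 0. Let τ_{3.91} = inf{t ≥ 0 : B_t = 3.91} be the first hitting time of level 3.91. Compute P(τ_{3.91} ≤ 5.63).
P(τ_{3.91} ≤ 5.63) = 2(1 − Φ(3.91/√5.63)) = 2(1 − Φ(1.6479)) ≈ 0.0994

By the reflection principle for standard BM, P(τ_b ≤ t) = 2 · P(B_t ≥ b). Since B_t ~ N(0, t), P(B_t ≥ 3.91) = 1 − Φ(3.91/√t) = 1 − Φ(3.91/√5.63) = 1 − Φ(1.6479) ≈ 0.04969. Doubling: P(τ_{3.91} ≤ 5.63) ≈ 2 · 0.04969 = 0.09938 ≈ 0.0994.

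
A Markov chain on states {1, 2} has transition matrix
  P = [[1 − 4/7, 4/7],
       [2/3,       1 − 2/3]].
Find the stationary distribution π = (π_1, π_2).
π_1 = 7/13, π_2 = 6/13

Solve πP = π with π_1 + π_2 = 1. From πP = π: π_1 · (1 − 4/7) + π_2 · 2/3 = π_1 ⇒ π_2 · 2/3 = π_1 · 4/7 ⇒ π_2/π_1 = (4/7)/(2/3) = 6/7. Together with π_1 + π_2 = 1:
  π_1 = (2/3)/(4/7 + 2/3) = (2/3)/(26/21) = 7/13,
  π_2 = (4/7)/(4/7 + 2/3) = (4/7)/(26/21) = 6/13.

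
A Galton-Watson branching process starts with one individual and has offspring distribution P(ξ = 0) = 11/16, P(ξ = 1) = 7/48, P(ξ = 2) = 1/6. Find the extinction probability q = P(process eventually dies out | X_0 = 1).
q = 1

Mean offspring μ = 0·11/16 + 1·7/48 + 2·1/6 = 23/48 ≤ 1. For μ ≤ 1 with offspring not concentrated at 1, the Galton-Watson process goes extinct almost surely, so q = 1.
(Algebraic check: The pgf is f(s) = 11/16 + 7/48·s + 1/6·s². The extinction probability q is the smallest fixed point of f in [0, 1]. Setting s = f(s):
  1/6·s² + (7/48 − 1)·s + 11/16 = 0
  1/6·s² − (11/16 + 1/6)·s + 11/16 = 0
which factors as (s − 1)·(1/6·s − 11/16) = 0, giving roots s = 1 and s = (11/16)/(1/6) = 33/8. Since 33/8 ≥ 1, the smallest root in [0, 1] is s = 1.)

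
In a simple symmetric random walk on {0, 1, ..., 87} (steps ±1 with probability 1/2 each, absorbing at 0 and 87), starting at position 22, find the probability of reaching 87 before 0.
P(hit 87 before 0) = 22/87

Let u_k = P(hit 87 before 0 | start at k). Then u_0 = 0, u_87 = 1, and u_k = u_{k-1}/2 + u_{k+1}/2 for 1 ≤ k ≤ 86. This harmonic recurrence is solved by u_k = k/87, giving u_22 = 22/87.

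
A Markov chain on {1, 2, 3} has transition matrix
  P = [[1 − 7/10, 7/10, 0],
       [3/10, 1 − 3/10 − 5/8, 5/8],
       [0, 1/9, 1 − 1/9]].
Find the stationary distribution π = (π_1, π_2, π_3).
π = (24/395, 56/395, 63/79)

This is a birth-death chain on three states, which satisfies detailed balance: π_1 · P_{12} = π_2 · P_{21} and π_2 · P_{23} = π_3 · P_{32}.
From π_1 · 7/10 = π_2 · 3/10: π_2/π_1 = (7/10)/(3/10) = 7/3.
From π_2 · 5/8 = π_3 · 1/9: π_3/π_2 = (5/8)/(1/9) = 45/8.
Take π_1 proportional to 1; then unnormalized π = (1, 7/3, 105/8). Normalize by dividing by the sum 395/24:
  π = (24/395, 56/395, 63/79).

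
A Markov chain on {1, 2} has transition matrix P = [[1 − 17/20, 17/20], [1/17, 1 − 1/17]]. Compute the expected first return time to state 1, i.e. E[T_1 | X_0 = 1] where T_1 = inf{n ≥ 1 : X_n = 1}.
E[T_1 | X_0 = 1] = 1/π_1 = 309/20

For an irreducible recurrent Markov chain with stationary distribution π, E[T_i | X_0 = i] = 1/π_i (Kac's formula). Here π_1 = (1/17)/(17/20 + 1/17) = (1/17)/(309/340) = 20/309, so E[T_1 | X_0 = 1] = 1/π_1 = (17/20 + 1/17)/(1/17) = (309/340)/(1/17) = 309/20.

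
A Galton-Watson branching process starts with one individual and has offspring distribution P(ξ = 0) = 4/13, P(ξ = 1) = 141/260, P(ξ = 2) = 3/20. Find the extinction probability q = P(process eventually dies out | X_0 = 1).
q = 1

Mean offspring μ = 0·4/13 + 1·141/260 + 2·3/20 = 219/260 ≤ 1. For μ ≤ 1 with offspring not concentrated at 1, the Galton-Watson process goes extinct almost surely, so q = 1.
(Algebraic check: The pgf is f(s) = 4/13 + 141/260·s + 3/20·s². The extinction probability q is the smallest fixed point of f in [0, 1]. Setting s = f(s):
  3/20·s² + (141/260 − 1)·s + 4/13 = 0
  3/20·s² − (4/13 + 3/20)·s + 4/13 = 0
which factors as (s − 1)·(3/20·s − 4/13) = 0, giving roots s = 1 and s = (4/13)/(3/20) = 80/39. Since 80/39 ≥ 1, the smallest root in [0, 1] is s = 1.)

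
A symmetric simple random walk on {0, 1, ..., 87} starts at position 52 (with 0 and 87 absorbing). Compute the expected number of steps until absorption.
E[τ | X_0 = 52] = 1820

Let v_k = E[τ | X_0 = k]. Boundary: v_0 = v_87 = 0. Recurrence: v_k = 1 + (v_{k-1} + v_{k+1})/2 for 1 ≤ k ≤ 86. The particular solution to v_k − (v_{k-1} + v_{k+1})/2 = 1 is v_k = −k^2. Adding homogeneous solution A + B k and matching boundaries gives v_k = k (87 − k). Substituting k = 52: v_52 = 52 · 35 = 1820.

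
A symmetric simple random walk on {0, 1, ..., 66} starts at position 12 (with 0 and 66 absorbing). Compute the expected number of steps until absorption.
E[τ | X_0 = 12] = 648

Let v_k = E[τ | X_0 = k]. Boundary: v_0 = v_66 = 0. Recurrence: v_k = 1 + (v_{k-1} + v_{k+1})/2 for 1 ≤ k ≤ 65. The particular solution to v_k − (v_{k-1} + v_{k+1})/2 = 1 is v_k = −k^2. Adding homogeneous solution A + B k and matching boundaries gives v_k = k (66 − k). Substituting k = 12: v_12 = 12 · 54 = 648.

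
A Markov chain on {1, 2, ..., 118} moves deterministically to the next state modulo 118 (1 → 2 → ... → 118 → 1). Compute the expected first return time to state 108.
E[T_108 | X_0 = 108] = 118

The chain cycles deterministically, so starting at state 108 it returns in exactly 118 steps. Equivalently, the stationary distribution is uniform π_j = 1/118 for every state j, so by Kac's formula E[T_108] = 1/π_108 = 118.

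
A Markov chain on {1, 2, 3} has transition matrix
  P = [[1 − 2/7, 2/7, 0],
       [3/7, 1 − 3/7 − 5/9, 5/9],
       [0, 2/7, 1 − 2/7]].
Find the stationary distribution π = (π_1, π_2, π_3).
π = (27/80, 9/40, 7/16)

This is a birth-death chain on three states, which satisfies detailed balance: π_1 · P_{12} = π_2 · P_{21} and π_2 · P_{23} = π_3 · P_{32}.
From π_1 · 2/7 = π_2 · 3/7: π_2/π_1 = (2/7)/(3/7) = 2/3.
From π_2 · 5/9 = π_3 · 2/7: π_3/π_2 = (5/9)/(2/7) = 35/18.
Take π_1 proportional to 1; then unnormalized π = (1, 2/3, 35/27). Normalize by dividing by the sum 80/27:
  π = (27/80, 9/40, 7/16).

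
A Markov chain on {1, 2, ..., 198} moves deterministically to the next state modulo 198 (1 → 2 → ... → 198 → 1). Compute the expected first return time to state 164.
E[T_164 | X_0 = 164] = 198

The chain cycles deterministically, so starting at state 164 it returns in exactly 198 steps. Equivalently, the stationary distribution is uniform π_j = 1/198 for every state j, so by Kac's formula E[T_164] = 1/π_164 = 198.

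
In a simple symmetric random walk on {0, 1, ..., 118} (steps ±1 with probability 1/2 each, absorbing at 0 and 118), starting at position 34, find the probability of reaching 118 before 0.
P(hit 118 before 0) = 34/118 = 17/59

Let u_k = P(hit 118 before 0 | start at k). Then u_0 = 0, u_118 = 1, and u_k = u_{k-1}/2 + u_{k+1}/2 for 1 ≤ k ≤ 117. This harmonic recurrence is solved by u_k = k/118, giving u_34 = 34/118 = 17/59.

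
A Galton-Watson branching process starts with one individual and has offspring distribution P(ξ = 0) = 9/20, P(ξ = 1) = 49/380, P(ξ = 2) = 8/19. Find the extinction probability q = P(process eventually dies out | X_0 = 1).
q = 1

Mean offspring μ = 0·9/20 + 1·49/380 + 2·8/19 = 369/380 ≤ 1. For μ ≤ 1 with offspring not concentrated at 1, the Galton-Watson process goes extinct almost surely, so q = 1.
(Algebraic check: The pgf is f(s) = 9/20 + 49/380·s + 8/19·s². The extinction probability q is the smallest fixed point of f in [0, 1]. Setting s = f(s):
  8/19·s² + (49/380 − 1)·s + 9/20 = 0
  8/19·s² − (9/20 + 8/19)·s + 9/20 = 0
which factors as (s − 1)·(8/19·s − 9/20) = 0, giving roots s = 1 and s = (9/20)/(8/19) = 171/160. Since 171/160 ≥ 1, the smallest root in [0, 1] is s = 1.)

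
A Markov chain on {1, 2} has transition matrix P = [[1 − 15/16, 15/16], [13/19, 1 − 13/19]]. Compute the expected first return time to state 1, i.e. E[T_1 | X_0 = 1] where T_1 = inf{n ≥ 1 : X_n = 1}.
E[T_1 | X_0 = 1] = 1/π_1 = 493/208

For an irreducible recurrent Markov chain with stationary distribution π, E[T_i | X_0 = i] = 1/π_i (Kac's formula). Here π_1 = (13/19)/(15/16 + 13/19) = (13/19)/(493/304) = 208/493, so E[T_1 | X_0 = 1] = 1/π_1 = (15/16 + 13/19)/(13/19) = (493/304)/(13/19) = 493/208.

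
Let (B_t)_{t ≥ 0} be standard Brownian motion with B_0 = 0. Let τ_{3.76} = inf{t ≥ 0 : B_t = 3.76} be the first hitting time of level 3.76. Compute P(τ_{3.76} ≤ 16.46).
P(τ_{3.76} ≤ 16.46) = 2(1 − Φ(3.76/√16.46)) = 2(1 − Φ(0.9268)) ≈ 0.3540

By the reflection principle for standard BM, P(τ_b ≤ t) = 2 · P(B_t ≥ b). Since B_t ~ N(0, t), P(B_t ≥ 3.76) = 1 − Φ(3.76/√t) = 1 − Φ(3.76/√16.46) = 1 − Φ(0.9268) ≈ 0.17702. Doubling: P(τ_{3.76} ≤ 16.46) ≈ 2 · 0.17702 = 0.35404 ≈ 0.3540.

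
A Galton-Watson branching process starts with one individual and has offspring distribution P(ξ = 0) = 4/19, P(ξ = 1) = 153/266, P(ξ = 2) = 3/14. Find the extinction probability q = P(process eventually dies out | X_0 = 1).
q = 56/57

The pgf is f(s) = 4/19 + 153/266·s + 3/14·s². The extinction probability q is the smallest fixed point of f in [0, 1]. Setting s = f(s):
  3/14·s² + (153/266 − 1)·s + 4/19 = 0
  3/14·s² − (4/19 + 3/14)·s + 4/19 = 0
which factors as (s − 1)·(3/14·s − 4/19) = 0, giving roots s = 1 and s = (4/19)/(3/14) = 56/57.
Mean offspring μ = 153/266 + 2·3/14 = 267/266 > 1 (supercritical), so q < 1. The extinction probability is the smaller root: q = (4/19)/(3/14) = 56/57.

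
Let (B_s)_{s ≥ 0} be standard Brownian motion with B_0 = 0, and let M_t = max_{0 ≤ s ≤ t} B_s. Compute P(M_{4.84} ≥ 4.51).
P(M_{4.84} ≥ 4.51) = 2·P(B_{4.84} ≥ 4.51) = 2(1 − Φ(4.51/√4.84)) ≈ 0.0404

By the reflection principle for Brownian motion, P(M_t ≥ a) = 2 · P(B_t ≥ a) for a ≥ 0. Since B_t ~ N(0, t), P(B_t ≥ 4.51) = 1 − Φ(4.51/√t) = 1 − Φ(4.51/√4.84) = 1 − Φ(2.0500). So
  P(M_{4.84} ≥ 4.51) = 2(1 − Φ(2.0500)) ≈ 0.0404.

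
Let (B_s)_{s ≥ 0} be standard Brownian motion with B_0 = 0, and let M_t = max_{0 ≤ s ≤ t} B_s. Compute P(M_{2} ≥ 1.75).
P(M_{2} ≥ 1.75) = 2·P(B_{2} ≥ 1.75) = 2(1 − Φ(1.75/√2)) ≈ 0.2159

By the reflection principle for Brownian motion, P(M_t ≥ a) = 2 · P(B_t ≥ a) for a ≥ 0. Since B_t ~ N(0, t), P(B_t ≥ 1.75) = 1 − Φ(1.75/√t) = 1 − Φ(1.75/√2) = 1 − Φ(1.2374). So
  P(M_{2} ≥ 1.75) = 2(1 − Φ(1.2374)) ≈ 0.2159.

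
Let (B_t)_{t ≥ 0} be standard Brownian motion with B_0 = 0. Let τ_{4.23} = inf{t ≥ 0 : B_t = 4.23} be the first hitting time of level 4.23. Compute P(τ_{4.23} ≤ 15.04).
P(τ_{4.23} ≤ 15.04) = 2(1 − Φ(4.23/√15.04)) = 2(1 − Φ(1.0907)) ≈ 0.2754

By the reflection principle for standard BM, P(τ_b ≤ t) = 2 · P(B_t ≥ b). Since B_t ~ N(0, t), P(B_t ≥ 4.23) = 1 − Φ(4.23/√t) = 1 − Φ(4.23/√15.04) = 1 − Φ(1.0907) ≈ 0.13770. Doubling: P(τ_{4.23} ≤ 15.04) ≈ 2 · 0.13770 = 0.27540 ≈ 0.2754.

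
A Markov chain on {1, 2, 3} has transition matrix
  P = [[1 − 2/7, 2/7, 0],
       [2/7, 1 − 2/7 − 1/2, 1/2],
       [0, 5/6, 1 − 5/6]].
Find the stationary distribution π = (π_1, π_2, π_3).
π = (5/13, 5/13, 3/13)

This is a birth-death chain on three states, which satisfies detailed balance: π_1 · P_{12} = π_2 · P_{21} and π_2 · P_{23} = π_3 · P_{32}.
From π_1 · 2/7 = π_2 · 2/7: π_2/π_1 = (2/7)/(2/7) = 1.
From π_2 · 1/2 = π_3 · 5/6: π_3/π_2 = (1/2)/(5/6) = 3/5.
Take π_1 proportional to 1; then unnormalized π = (1, 1, 3/5). Normalize by dividing by the sum 13/5:
  π = (5/13, 5/13, 3/13).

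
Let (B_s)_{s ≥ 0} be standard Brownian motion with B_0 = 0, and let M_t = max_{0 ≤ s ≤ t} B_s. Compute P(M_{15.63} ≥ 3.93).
P(M_{15.63} ≥ 3.93) = 2·P(B_{15.63} ≥ 3.93) = 2(1 − Φ(3.93/√15.63)) ≈ 0.3202

By the reflection principle for Brownian motion, P(M_t ≥ a) = 2 · P(B_t ≥ a) for a ≥ 0. Since B_t ~ N(0, t), P(B_t ≥ 3.93) = 1 − Φ(3.93/√t) = 1 − Φ(3.93/√15.63) = 1 − Φ(0.9941). So
  P(M_{15.63} ≥ 3.93) = 2(1 − Φ(0.9941)) ≈ 0.3202.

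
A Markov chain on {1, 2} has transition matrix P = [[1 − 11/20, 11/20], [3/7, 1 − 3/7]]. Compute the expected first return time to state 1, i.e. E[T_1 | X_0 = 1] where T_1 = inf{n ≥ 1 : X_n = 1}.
E[T_1 | X_0 = 1] = 1/π_1 = 137/60

For an irreducible recurrent Markov chain with stationary distribution π, E[T_i | X_0 = i] = 1/π_i (Kac's formula). Here π_1 = (3/7)/(11/20 + 3/7) = (3/7)/(137/140) = 60/137, so E[T_1 | X_0 = 1] = 1/π_1 = (11/20 + 3/7)/(3/7) = (137/140)/(3/7) = 137/60.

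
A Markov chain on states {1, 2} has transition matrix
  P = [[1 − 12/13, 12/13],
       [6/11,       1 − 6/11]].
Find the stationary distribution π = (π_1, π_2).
π_1 = 13/35, π_2 = 22/35

Solve πP = π with π_1 + π_2 = 1. From πP = π: π_1 · (1 − 12/13) + π_2 · 6/11 = π_1 ⇒ π_2 · 6/11 = π_1 · 12/13 ⇒ π_2/π_1 = (12/13)/(6/11) = 22/13. Together with π_1 + π_2 = 1:
  π_1 = (6/11)/(12/13 + 6/11) = (6/11)/(210/143) = 13/35,
  π_2 = (12/13)/(12/13 + 6/11) = (12/13)/(210/143) = 22/35.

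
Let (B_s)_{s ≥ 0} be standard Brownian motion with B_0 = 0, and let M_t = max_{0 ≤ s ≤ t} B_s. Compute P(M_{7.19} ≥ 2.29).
P(M_{7.19} ≥ 2.29) = 2·P(B_{7.19} ≥ 2.29) = 2(1 − Φ(2.29/√7.19)) ≈ 0.3931

By the reflection principle for Brownian motion, P(M_t ≥ a) = 2 · P(B_t ≥ a) for a ≥ 0. Since B_t ~ N(0, t), P(B_t ≥ 2.29) = 1 − Φ(2.29/√t) = 1 − Φ(2.29/√7.19) = 1 − Φ(0.8540). So
  P(M_{7.19} ≥ 2.29) = 2(1 − Φ(0.8540)) ≈ 0.3931.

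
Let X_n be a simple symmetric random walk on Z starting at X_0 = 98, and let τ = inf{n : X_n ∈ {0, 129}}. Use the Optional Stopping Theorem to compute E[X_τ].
E[X_τ] = 98

X_n is a martingale and τ is a bounded-mean stopping time (indeed τ is finite a.s. with bounded expectation since the walk is in a bounded region). By the OST, E[X_τ] = E[X_0] = 98. Equivalently: E[X_τ] = 129 · P(hit 129 first) + 0 · P(hit 0 first) = 129 · (98/129) = 98.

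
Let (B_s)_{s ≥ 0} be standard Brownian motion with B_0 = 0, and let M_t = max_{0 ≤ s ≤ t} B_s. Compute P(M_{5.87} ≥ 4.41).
P(M_{5.87} ≥ 4.41) = 2·P(B_{5.87} ≥ 4.41) = 2(1 − Φ(4.41/√5.87)) ≈ 0.0687

By the reflection principle for Brownian motion, P(M_t ≥ a) = 2 · P(B_t ≥ a) for a ≥ 0. Since B_t ~ N(0, t), P(B_t ≥ 4.41) = 1 − Φ(4.41/√t) = 1 − Φ(4.41/√5.87) = 1 − Φ(1.8202). So
  P(M_{5.87} ≥ 4.41) = 2(1 − Φ(1.8202)) ≈ 0.0687.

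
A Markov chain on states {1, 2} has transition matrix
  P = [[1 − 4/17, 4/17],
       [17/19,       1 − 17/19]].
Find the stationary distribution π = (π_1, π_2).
π_1 = 289/365, π_2 = 76/365

Solve πP = π with π_1 + π_2 = 1. From πP = π: π_1 · (1 − 4/17) + π_2 · 17/19 = π_1 ⇒ π_2 · 17/19 = π_1 · 4/17 ⇒ π_2/π_1 = (4/17)/(17/19) = 76/289. Together with π_1 + π_2 = 1:
  π_1 = (17/19)/(4/17 + 17/19) = (17/19)/(365/323) = 289/365,
  π_2 = (4/17)/(4/17 + 17/19) = (4/17)/(365/323) = 76/365.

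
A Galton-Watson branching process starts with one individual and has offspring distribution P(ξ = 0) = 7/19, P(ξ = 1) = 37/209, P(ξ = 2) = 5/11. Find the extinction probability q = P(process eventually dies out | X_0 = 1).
q = 77/95

The pgf is f(s) = 7/19 + 37/209·s + 5/11·s². The extinction probability q is the smallest fixed point of f in [0, 1]. Setting s = f(s):
  5/11·s² + (37/209 − 1)·s + 7/19 = 0
  5/11·s² − (7/19 + 5/11)·s + 7/19 = 0
which factors as (s − 1)·(5/11·s − 7/19) = 0, giving roots s = 1 and s = (7/19)/(5/11) = 77/95.
Mean offspring μ = 37/209 + 2·5/11 = 227/209 > 1 (supercritical), so q < 1. The extinction probability is the smaller root: q = (7/19)/(5/11) = 77/95.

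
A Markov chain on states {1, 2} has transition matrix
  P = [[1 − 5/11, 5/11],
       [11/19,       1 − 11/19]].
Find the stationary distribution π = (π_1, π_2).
π_1 = 121/216, π_2 = 95/216

Solve πP = π with π_1 + π_2 = 1. From πP = π: π_1 · (1 − 5/11) + π_2 · 11/19 = π_1 ⇒ π_2 · 11/19 = π_1 · 5/11 ⇒ π_2/π_1 = (5/11)/(11/19) = 95/121. Together with π_1 + π_2 = 1:
  π_1 = (11/19)/(5/11 + 11/19) = (11/19)/(216/209) = 121/216,
  π_2 = (5/11)/(5/11 + 11/19) = (5/11)/(216/209) = 95/216.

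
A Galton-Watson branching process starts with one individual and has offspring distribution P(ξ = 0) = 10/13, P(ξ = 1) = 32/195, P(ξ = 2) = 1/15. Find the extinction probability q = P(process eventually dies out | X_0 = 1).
q = 1

Mean offspring μ = 0·10/13 + 1·32/195 + 2·1/15 = 58/195 ≤ 1. For μ ≤ 1 with offspring not concentrated at 1, the Galton-Watson process goes extinct almost surely, so q = 1.
(Algebraic check: The pgf is f(s) = 10/13 + 32/195·s + 1/15·s². The extinction probability q is the smallest fixed point of f in [0, 1]. Setting s = f(s):
  1/15·s² + (32/195 − 1)·s + 10/13 = 0
  1/15·s² − (10/13 + 1/15)·s + 10/13 = 0
which factors as (s − 1)·(1/15·s − 10/13) = 0, giving roots s = 1 and s = (10/13)/(1/15) = 150/13. Since 150/13 ≥ 1, the smallest root in [0, 1] is s = 1.)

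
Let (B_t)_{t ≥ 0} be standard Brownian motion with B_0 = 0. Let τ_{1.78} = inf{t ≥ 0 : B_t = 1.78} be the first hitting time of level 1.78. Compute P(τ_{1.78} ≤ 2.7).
P(τ_{1.78} ≤ 2.7) = 2(1 − Φ(1.78/√2.7)) = 2(1 − Φ(1.0833)) ≈ 0.2787

By the reflection principle for standard BM, P(τ_b ≤ t) = 2 · P(B_t ≥ b). Since B_t ~ N(0, t), P(B_t ≥ 1.78) = 1 − Φ(1.78/√t) = 1 − Φ(1.78/√2.7) = 1 − Φ(1.0833) ≈ 0.13934. Doubling: P(τ_{1.78} ≤ 2.7) ≈ 2 · 0.13934 = 0.27868 ≈ 0.2787.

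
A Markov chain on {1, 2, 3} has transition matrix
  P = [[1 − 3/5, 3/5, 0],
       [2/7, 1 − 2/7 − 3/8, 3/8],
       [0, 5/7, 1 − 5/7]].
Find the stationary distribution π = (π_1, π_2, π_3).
π = (400/1681, 840/1681, 441/1681)

This is a birth-death chain on three states, which satisfies detailed balance: π_1 · P_{12} = π_2 · P_{21} and π_2 · P_{23} = π_3 · P_{32}.
From π_1 · 3/5 = π_2 · 2/7: π_2/π_1 = (3/5)/(2/7) = 21/10.
From π_2 · 3/8 = π_3 · 5/7: π_3/π_2 = (3/8)/(5/7) = 21/40.
Take π_1 proportional to 1; then unnormalized π = (1, 21/10, 441/400). Normalize by dividing by the sum 1681/400:
  π = (400/1681, 840/1681, 441/1681).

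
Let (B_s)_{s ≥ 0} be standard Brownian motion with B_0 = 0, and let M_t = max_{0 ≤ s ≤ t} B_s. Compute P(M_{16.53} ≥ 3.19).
P(M_{16.53} ≥ 3.19) = 2·P(B_{16.53} ≥ 3.19) = 2(1 − Φ(3.19/√16.53)) ≈ 0.4327

By the reflection principle for Brownian motion, P(M_t ≥ a) = 2 · P(B_t ≥ a) for a ≥ 0. Since B_t ~ N(0, t), P(B_t ≥ 3.19) = 1 − Φ(3.19/√t) = 1 − Φ(3.19/√16.53) = 1 − Φ(0.7846). So
  P(M_{16.53} ≥ 3.19) = 2(1 − Φ(0.7846)) ≈ 0.4327.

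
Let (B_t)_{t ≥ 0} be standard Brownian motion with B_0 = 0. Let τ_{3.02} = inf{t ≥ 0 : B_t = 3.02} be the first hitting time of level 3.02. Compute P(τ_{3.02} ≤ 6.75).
P(τ_{3.02} ≤ 6.75) = 2(1 − Φ(3.02/√6.75)) = 2(1 − Φ(1.1624)) ≈ 0.2451

By the reflection principle for standard BM, P(τ_b ≤ t) = 2 · P(B_t ≥ b). Since B_t ~ N(0, t), P(B_t ≥ 3.02) = 1 − Φ(3.02/√t) = 1 − Φ(3.02/√6.75) = 1 − Φ(1.1624) ≈ 0.12254. Doubling: P(τ_{3.02} ≤ 6.75) ≈ 2 · 0.12254 = 0.24508 ≈ 0.2451.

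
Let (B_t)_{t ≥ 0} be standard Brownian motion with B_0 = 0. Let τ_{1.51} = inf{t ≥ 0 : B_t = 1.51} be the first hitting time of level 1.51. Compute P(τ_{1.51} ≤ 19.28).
P(τ_{1.51} ≤ 19.28) = 2(1 − Φ(1.51/√19.28)) = 2(1 − Φ(0.3439)) ≈ 0.7309

By the reflection principle for standard BM, P(τ_b ≤ t) = 2 · P(B_t ≥ b). Since B_t ~ N(0, t), P(B_t ≥ 1.51) = 1 − Φ(1.51/√t) = 1 − Φ(1.51/√19.28) = 1 − Φ(0.3439) ≈ 0.36546. Doubling: P(τ_{1.51} ≤ 19.28) ≈ 2 · 0.36546 = 0.73092 ≈ 0.7309.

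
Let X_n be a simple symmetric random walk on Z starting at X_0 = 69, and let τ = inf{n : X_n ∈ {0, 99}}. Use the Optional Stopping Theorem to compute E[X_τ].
E[X_τ] = 69

X_n is a martingale and τ is a bounded-mean stopping time (indeed τ is finite a.s. with bounded expectation since the walk is in a bounded region). By the OST, E[X_τ] = E[X_0] = 69. Equivalently: E[X_τ] = 99 · P(hit 99 first) + 0 · P(hit 0 first) = 99 · (69/99) = 69.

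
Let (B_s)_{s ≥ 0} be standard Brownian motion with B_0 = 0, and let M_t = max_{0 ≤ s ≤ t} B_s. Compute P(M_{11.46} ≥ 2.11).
P(M_{11.46} ≥ 2.11) = 2·P(B_{11.46} ≥ 2.11) = 2(1 − Φ(2.11/√11.46)) ≈ 0.5331

By the reflection principle for Brownian motion, P(M_t ≥ a) = 2 · P(B_t ≥ a) for a ≥ 0. Since B_t ~ N(0, t), P(B_t ≥ 2.11) = 1 − Φ(2.11/√t) = 1 − Φ(2.11/√11.46) = 1 − Φ(0.6233). So
  P(M_{11.46} ≥ 2.11) = 2(1 − Φ(0.6233)) ≈ 0.5331.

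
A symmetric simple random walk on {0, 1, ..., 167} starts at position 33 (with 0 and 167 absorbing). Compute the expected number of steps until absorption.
E[τ | X_0 = 33] = 4422

Let v_k = E[τ | X_0 = k]. Boundary: v_0 = v_167 = 0. Recurrence: v_k = 1 + (v_{k-1} + v_{k+1})/2 for 1 ≤ k ≤ 166. The particular solution to v_k − (v_{k-1} + v_{k+1})/2 = 1 is v_k = −k^2. Adding homogeneous solution A + B k and matching boundaries gives v_k = k (167 − k). Substituting k = 33: v_33 = 33 · 134 = 4422.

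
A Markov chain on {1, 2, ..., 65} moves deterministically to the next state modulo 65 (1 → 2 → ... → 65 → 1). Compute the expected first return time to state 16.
E[T_16 | X_0 = 16] = 65

The chain cycles deterministically, so starting at state 16 it returns in exactly 65 steps. Equivalently, the stationary distribution is uniform π_j = 1/65 for every state j, so by Kac's formula E[T_16] = 1/π_16 = 65.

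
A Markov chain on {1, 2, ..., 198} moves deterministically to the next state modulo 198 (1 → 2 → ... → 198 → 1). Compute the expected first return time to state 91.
E[T_91 | X_0 = 91] = 198

The chain cycles deterministically, so starting at state 91 it returns in exactly 198 steps. Equivalently, the stationary distribution is uniform π_j = 1/198 for every state j, so by Kac's formula E[T_91] = 1/π_91 = 198.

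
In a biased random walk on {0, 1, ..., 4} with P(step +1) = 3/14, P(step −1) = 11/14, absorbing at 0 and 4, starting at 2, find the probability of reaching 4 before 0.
P(hit 4 before 0) = (1 − (11/3)^2) / (1 − (11/3)^4) = 9/130

Let u_k denote P(reach 4 before 0 | start at k). Boundary: u_0 = 0, u_4 = 1. Recurrence: u_k = 3/14·u_{k+1} + 11/14·u_{k-1} for 1 ≤ k ≤ 3. Try u_k = A + B·r^k with r = q/p = (11/14)/(3/14) = 11/3. Substitution satisfies the recurrence; boundary conditions give:
  u_k = (1 − r^k) / (1 − r^N) = (1 − (11/3)^2) / (1 − (11/3)^4) = 9/130.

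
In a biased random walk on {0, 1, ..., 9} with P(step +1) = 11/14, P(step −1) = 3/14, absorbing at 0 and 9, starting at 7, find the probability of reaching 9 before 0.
P(hit 9 before 0) = (1 − (3/11)^7) / (1 − (3/11)^9) = 294710383/294741001

Let u_k denote P(reach 9 before 0 | start at k). Boundary: u_0 = 0, u_9 = 1. Recurrence: u_k = 11/14·u_{k+1} + 3/14·u_{k-1} for 1 ≤ k ≤ 8. Try u_k = A + B·r^k with r = q/p = (3/14)/(11/14) = 3/11. Substitution satisfies the recurrence; boundary conditions give:
  u_k = (1 − r^k) / (1 − r^N) = (1 − (3/11)^7) / (1 − (3/11)^9) = 294710383/294741001.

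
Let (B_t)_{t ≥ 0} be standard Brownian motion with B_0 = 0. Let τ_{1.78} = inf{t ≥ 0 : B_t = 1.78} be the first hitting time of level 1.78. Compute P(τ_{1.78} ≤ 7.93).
P(τ_{1.78} ≤ 7.93) = 2(1 − Φ(1.78/√7.93)) = 2(1 − Φ(0.6321)) ≈ 0.5273

By the reflection principle for standard BM, P(τ_b ≤ t) = 2 · P(B_t ≥ b). Since B_t ~ N(0, t), P(B_t ≥ 1.78) = 1 − Φ(1.78/√t) = 1 − Φ(1.78/√7.93) = 1 − Φ(0.6321) ≈ 0.26366. Doubling: P(τ_{1.78} ≤ 7.93) ≈ 2 · 0.26366 = 0.52732 ≈ 0.5273.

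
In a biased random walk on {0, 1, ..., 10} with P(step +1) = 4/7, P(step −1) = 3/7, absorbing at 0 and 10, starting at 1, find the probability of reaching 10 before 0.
P(hit 10 before 0) = (1 − (3/4)^1) / (1 − (3/4)^10) = 262144/989527

Let u_k denote P(reach 10 before 0 | start at k). Boundary: u_0 = 0, u_10 = 1. Recurrence: u_k = 4/7·u_{k+1} + 3/7·u_{k-1} for 1 ≤ k ≤ 9. Try u_k = A + B·r^k with r = q/p = (3/7)/(4/7) = 3/4. Substitution satisfies the recurrence; boundary conditions give:
  u_k = (1 − r^k) / (1 − r^N) = (1 − (3/4)^1) / (1 − (3/4)^10) = 262144/989527.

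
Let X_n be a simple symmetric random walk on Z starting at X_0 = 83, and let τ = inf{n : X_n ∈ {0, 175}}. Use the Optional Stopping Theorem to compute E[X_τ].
E[X_τ] = 83

X_n is a martingale and τ is a bounded-mean stopping time (indeed τ is finite a.s. with bounded expectation since the walk is in a bounded region). By the OST, E[X_τ] = E[X_0] = 83. Equivalently: E[X_τ] = 175 · P(hit 175 first) + 0 · P(hit 0 first) = 175 · (83/175) = 83.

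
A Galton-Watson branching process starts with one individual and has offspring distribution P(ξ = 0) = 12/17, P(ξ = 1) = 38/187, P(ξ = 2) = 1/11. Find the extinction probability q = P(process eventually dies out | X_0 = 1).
q = 1

Mean offspring μ = 0·12/17 + 1·38/187 + 2·1/11 = 72/187 ≤ 1. For μ ≤ 1 with offspring not concentrated at 1, the Galton-Watson process goes extinct almost surely, so q = 1.
(Algebraic check: The pgf is f(s) = 12/17 + 38/187·s + 1/11·s². The extinction probability q is the smallest fixed point of f in [0, 1]. Setting s = f(s):
  1/11·s² + (38/187 − 1)·s + 12/17 = 0
  1/11·s² − (12/17 + 1/11)·s + 12/17 = 0
which factors as (s − 1)·(1/11·s − 12/17) = 0, giving roots s = 1 and s = (12/17)/(1/11) = 132/17. Since 132/17 ≥ 1, the smallest root in [0, 1] is s = 1.)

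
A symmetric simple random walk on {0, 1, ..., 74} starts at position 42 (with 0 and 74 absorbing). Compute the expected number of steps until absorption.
E[τ | X_0 = 42] = 1344

Let v_k = E[τ | X_0 = k]. Boundary: v_0 = v_74 = 0. Recurrence: v_k = 1 + (v_{k-1} + v_{k+1})/2 for 1 ≤ k ≤ 73. The particular solution to v_k − (v_{k-1} + v_{k+1})/2 = 1 is v_k = −k^2. Adding homogeneous solution A + B k and matching boundaries gives v_k = k (74 − k). Substituting k = 42: v_42 = 42 · 32 = 1344.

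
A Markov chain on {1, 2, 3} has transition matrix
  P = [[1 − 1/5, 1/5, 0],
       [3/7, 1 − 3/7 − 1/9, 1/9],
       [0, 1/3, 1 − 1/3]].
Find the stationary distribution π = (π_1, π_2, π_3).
π = (45/73, 21/73, 7/73)

This is a birth-death chain on three states, which satisfies detailed balance: π_1 · P_{12} = π_2 · P_{21} and π_2 · P_{23} = π_3 · P_{32}.
From π_1 · 1/5 = π_2 · 3/7: π_2/π_1 = (1/5)/(3/7) = 7/15.
From π_2 · 1/9 = π_3 · 1/3: π_3/π_2 = (1/9)/(1/3) = 1/3.
Take π_1 proportional to 1; then unnormalized π = (1, 7/15, 7/45). Normalize by dividing by the sum 73/45:
  π = (45/73, 21/73, 7/73).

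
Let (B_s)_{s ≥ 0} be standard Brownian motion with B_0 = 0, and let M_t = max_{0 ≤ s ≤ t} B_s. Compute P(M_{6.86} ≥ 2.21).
P(M_{6.86} ≥ 2.21) = 2·P(B_{6.86} ≥ 2.21) = 2(1 − Φ(2.21/√6.86)) ≈ 0.3988

By the reflection principle for Brownian motion, P(M_t ≥ a) = 2 · P(B_t ≥ a) for a ≥ 0. Since B_t ~ N(0, t), P(B_t ≥ 2.21) = 1 − Φ(2.21/√t) = 1 − Φ(2.21/√6.86) = 1 − Φ(0.8438). So
  P(M_{6.86} ≥ 2.21) = 2(1 − Φ(0.8438)) ≈ 0.3988.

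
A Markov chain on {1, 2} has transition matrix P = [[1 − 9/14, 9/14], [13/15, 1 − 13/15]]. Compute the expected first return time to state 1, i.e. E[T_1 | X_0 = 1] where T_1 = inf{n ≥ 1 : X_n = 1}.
E[T_1 | X_0 = 1] = 1/π_1 = 317/182

For an irreducible recurrent Markov chain with stationary distribution π, E[T_i | X_0 = i] = 1/π_i (Kac's formula). Here π_1 = (13/15)/(9/14 + 13/15) = (13/15)/(317/210) = 182/317, so E[T_1 | X_0 = 1] = 1/π_1 = (9/14 + 13/15)/(13/15) = (317/210)/(13/15) = 317/182.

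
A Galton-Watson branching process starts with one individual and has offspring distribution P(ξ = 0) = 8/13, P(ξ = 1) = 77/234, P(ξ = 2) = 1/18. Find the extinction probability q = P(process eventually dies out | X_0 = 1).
q = 1

Mean offspring μ = 0·8/13 + 1·77/234 + 2·1/18 = 103/234 ≤ 1. For μ ≤ 1 with offspring not concentrated at 1, the Galton-Watson process goes extinct almost surely, so q = 1.
(Algebraic check: The pgf is f(s) = 8/13 + 77/234·s + 1/18·s². The extinction probability q is the smallest fixed point of f in [0, 1]. Setting s = f(s):
  1/18·s² + (77/234 − 1)·s + 8/13 = 0
  1/18·s² − (8/13 + 1/18)·s + 8/13 = 0
which factors as (s − 1)·(1/18·s − 8/13) = 0, giving roots s = 1 and s = (8/13)/(1/18) = 144/13. Since 144/13 ≥ 1, the smallest root in [0, 1] is s = 1.)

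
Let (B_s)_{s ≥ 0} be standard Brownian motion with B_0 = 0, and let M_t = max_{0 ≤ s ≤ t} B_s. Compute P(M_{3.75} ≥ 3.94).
P(M_{3.75} ≥ 3.94) = 2·P(B_{3.75} ≥ 3.94) = 2(1 − Φ(3.94/√3.75)) ≈ 0.0419

By the reflection principle for Brownian motion, P(M_t ≥ a) = 2 · P(B_t ≥ a) for a ≥ 0. Since B_t ~ N(0, t), P(B_t ≥ 3.94) = 1 − Φ(3.94/√t) = 1 − Φ(3.94/√3.75) = 1 − Φ(2.0346). So
  P(M_{3.75} ≥ 3.94) = 2(1 − Φ(2.0346)) ≈ 0.0419.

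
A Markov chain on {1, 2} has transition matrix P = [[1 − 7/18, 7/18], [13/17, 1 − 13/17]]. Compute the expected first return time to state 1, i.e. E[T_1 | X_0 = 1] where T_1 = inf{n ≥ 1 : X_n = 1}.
E[T_1 | X_0 = 1] = 1/π_1 = 353/234

For an irreducible recurrent Markov chain with stationary distribution π, E[T_i | X_0 = i] = 1/π_i (Kac's formula). Here π_1 = (13/17)/(7/18 + 13/17) = (13/17)/(353/306) = 234/353, so E[T_1 | X_0 = 1] = 1/π_1 = (7/18 + 13/17)/(13/17) = (353/306)/(13/17) = 353/234.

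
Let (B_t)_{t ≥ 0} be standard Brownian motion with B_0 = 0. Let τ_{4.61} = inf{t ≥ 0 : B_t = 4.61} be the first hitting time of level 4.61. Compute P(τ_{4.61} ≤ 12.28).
P(τ_{4.61} ≤ 12.28) = 2(1 − Φ(4.61/√12.28)) = 2(1 − Φ(1.3155)) ≈ 0.1883

By the reflection principle for standard BM, P(τ_b ≤ t) = 2 · P(B_t ≥ b). Since B_t ~ N(0, t), P(B_t ≥ 4.61) = 1 − Φ(4.61/√t) = 1 − Φ(4.61/√12.28) = 1 − Φ(1.3155) ≈ 0.09417. Doubling: P(τ_{4.61} ≤ 12.28) ≈ 2 · 0.09417 = 0.18834 ≈ 0.1883.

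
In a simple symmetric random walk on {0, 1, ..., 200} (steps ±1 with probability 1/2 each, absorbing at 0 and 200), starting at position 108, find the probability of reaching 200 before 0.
P(hit 200 before 0) = 108/200 = 27/50

Let u_k = P(hit 200 before 0 | start at k). Then u_0 = 0, u_200 = 1, and u_k = u_{k-1}/2 + u_{k+1}/2 for 1 ≤ k ≤ 199. This harmonic recurrence is solved by u_k = k/200, giving u_108 = 108/200 = 27/50.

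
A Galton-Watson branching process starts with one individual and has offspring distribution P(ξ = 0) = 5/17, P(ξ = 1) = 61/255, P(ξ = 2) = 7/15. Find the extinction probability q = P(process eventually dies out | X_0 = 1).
q = 75/119

The pgf is f(s) = 5/17 + 61/255·s + 7/15·s². The extinction probability q is the smallest fixed point of f in [0, 1]. Setting s = f(s):
  7/15·s² + (61/255 − 1)·s + 5/17 = 0
  7/15·s² − (5/17 + 7/15)·s + 5/17 = 0
which factors as (s − 1)·(7/15·s − 5/17) = 0, giving roots s = 1 and s = (5/17)/(7/15) = 75/119.
Mean offspring μ = 61/255 + 2·7/15 = 299/255 > 1 (supercritical), so q < 1. The extinction probability is the smaller root: q = (5/17)/(7/15) = 75/119.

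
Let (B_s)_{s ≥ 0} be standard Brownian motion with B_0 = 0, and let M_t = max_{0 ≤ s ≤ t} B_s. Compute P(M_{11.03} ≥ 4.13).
P(M_{11.03} ≥ 4.13) = 2·P(B_{11.03} ≥ 4.13) = 2(1 − Φ(4.13/√11.03)) ≈ 0.2137

By the reflection principle for Brownian motion, P(M_t ≥ a) = 2 · P(B_t ≥ a) for a ≥ 0. Since B_t ~ N(0, t), P(B_t ≥ 4.13) = 1 − Φ(4.13/√t) = 1 − Φ(4.13/√11.03) = 1 − Φ(1.2435). So
  P(M_{11.03} ≥ 4.13) = 2(1 − Φ(1.2435)) ≈ 0.2137.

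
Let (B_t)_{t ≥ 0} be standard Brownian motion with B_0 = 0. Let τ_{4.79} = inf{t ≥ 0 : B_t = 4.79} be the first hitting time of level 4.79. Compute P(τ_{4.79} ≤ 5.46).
P(τ_{4.79} ≤ 5.46) = 2(1 − Φ(4.79/√5.46)) = 2(1 − Φ(2.0499)) ≈ 0.0404

By the reflection principle for standard BM, P(τ_b ≤ t) = 2 · P(B_t ≥ b). Since B_t ~ N(0, t), P(B_t ≥ 4.79) = 1 − Φ(4.79/√t) = 1 − Φ(4.79/√5.46) = 1 − Φ(2.0499) ≈ 0.02019. Doubling: P(τ_{4.79} ≤ 5.46) ≈ 2 · 0.02019 = 0.04038 ≈ 0.0404.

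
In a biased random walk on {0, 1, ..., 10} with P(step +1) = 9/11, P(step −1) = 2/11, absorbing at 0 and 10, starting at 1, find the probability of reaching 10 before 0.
P(hit 10 before 0) = (1 − (2/9)^1) / (1 − (2/9)^10) = 387420489/498111911

Let u_k denote P(reach 10 before 0 | start at k). Boundary: u_0 = 0, u_10 = 1. Recurrence: u_k = 9/11·u_{k+1} + 2/11·u_{k-1} for 1 ≤ k ≤ 9. Try u_k = A + B·r^k with r = q/p = (2/11)/(9/11) = 2/9. Substitution satisfies the recurrence; boundary conditions give:
  u_k = (1 − r^k) / (1 − r^N) = (1 − (2/9)^1) / (1 − (2/9)^10) = 387420489/498111911.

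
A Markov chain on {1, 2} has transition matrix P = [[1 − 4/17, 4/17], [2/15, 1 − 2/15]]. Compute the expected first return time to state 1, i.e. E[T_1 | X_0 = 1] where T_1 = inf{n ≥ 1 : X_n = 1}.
E[T_1 | X_0 = 1] = 1/π_1 = 47/17

For an irreducible recurrent Markov chain with stationary distribution π, E[T_i | X_0 = i] = 1/π_i (Kac's formula). Here π_1 = (2/15)/(4/17 + 2/15) = (2/15)/(94/255) = 17/47, so E[T_1 | X_0 = 1] = 1/π_1 = (4/17 + 2/15)/(2/15) = (94/255)/(2/15) = 47/17.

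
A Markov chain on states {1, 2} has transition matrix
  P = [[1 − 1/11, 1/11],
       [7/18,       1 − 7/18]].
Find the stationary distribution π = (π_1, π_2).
π_1 = 77/95, π_2 = 18/95

Solve πP = π with π_1 + π_2 = 1. From πP = π: π_1 · (1 − 1/11) + π_2 · 7/18 = π_1 ⇒ π_2 · 7/18 = π_1 · 1/11 ⇒ π_2/π_1 = (1/11)/(7/18) = 18/77. Together with π_1 + π_2 = 1:
  π_1 = (7/18)/(1/11 + 7/18) = (7/18)/(95/198) = 77/95,
  π_2 = (1/11)/(1/11 + 7/18) = (1/11)/(95/198) = 18/95.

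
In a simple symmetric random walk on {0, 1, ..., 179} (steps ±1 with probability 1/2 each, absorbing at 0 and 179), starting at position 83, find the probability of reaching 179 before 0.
P(hit 179 before 0) = 83/179

Let u_k = P(hit 179 before 0 | start at k). Then u_0 = 0, u_179 = 1, and u_k = u_{k-1}/2 + u_{k+1}/2 for 1 ≤ k ≤ 178. This harmonic recurrence is solved by u_k = k/179, giving u_83 = 83/179.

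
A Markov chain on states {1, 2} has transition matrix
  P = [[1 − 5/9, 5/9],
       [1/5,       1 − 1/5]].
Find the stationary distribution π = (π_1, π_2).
π_1 = 9/34, π_2 = 25/34

Solve πP = π with π_1 + π_2 = 1. From πP = π: π_1 · (1 − 5/9) + π_2 · 1/5 = π_1 ⇒ π_2 · 1/5 = π_1 · 5/9 ⇒ π_2/π_1 = (5/9)/(1/5) = 25/9. Together with π_1 + π_2 = 1:
  π_1 = (1/5)/(5/9 + 1/5) = (1/5)/(34/45) = 9/34,
  π_2 = (5/9)/(5/9 + 1/5) = (5/9)/(34/45) = 25/34.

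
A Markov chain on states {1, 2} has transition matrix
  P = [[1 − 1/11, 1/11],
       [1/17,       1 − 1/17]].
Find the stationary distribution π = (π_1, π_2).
π_1 = 11/28, π_2 = 17/28

Solve πP = π with π_1 + π_2 = 1. From πP = π: π_1 · (1 − 1/11) + π_2 · 1/17 = π_1 ⇒ π_2 · 1/17 = π_1 · 1/11 ⇒ π_2/π_1 = (1/11)/(1/17) = 17/11. Together with π_1 + π_2 = 1:
  π_1 = (1/17)/(1/11 + 1/17) = (1/17)/(28/187) = 11/28,
  π_2 = (1/11)/(1/11 + 1/17) = (1/11)/(28/187) = 17/28.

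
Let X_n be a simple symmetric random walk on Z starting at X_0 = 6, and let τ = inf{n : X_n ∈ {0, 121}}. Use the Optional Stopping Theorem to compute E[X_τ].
E[X_τ] = 6

X_n is a martingale and τ is a bounded-mean stopping time (indeed τ is finite a.s. with bounded expectation since the walk is in a bounded region). By the OST, E[X_τ] = E[X_0] = 6. Equivalently: E[X_τ] = 121 · P(hit 121 first) + 0 · P(hit 0 first) = 121 · (6/121) = 6.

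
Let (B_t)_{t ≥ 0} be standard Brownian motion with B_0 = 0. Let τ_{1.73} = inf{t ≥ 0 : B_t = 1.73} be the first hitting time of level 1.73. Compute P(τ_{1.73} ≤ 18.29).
P(τ_{1.73} ≤ 18.29) = 2(1 − Φ(1.73/√18.29)) = 2(1 − Φ(0.4045)) ≈ 0.6858

By the reflection principle for standard BM, P(τ_b ≤ t) = 2 · P(B_t ≥ b). Since B_t ~ N(0, t), P(B_t ≥ 1.73) = 1 − Φ(1.73/√t) = 1 − Φ(1.73/√18.29) = 1 − Φ(0.4045) ≈ 0.34292. Doubling: P(τ_{1.73} ≤ 18.29) ≈ 2 · 0.34292 = 0.68584 ≈ 0.6858.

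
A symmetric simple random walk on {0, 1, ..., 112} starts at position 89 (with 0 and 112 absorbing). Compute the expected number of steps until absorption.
E[τ | X_0 = 89] = 2047

Let v_k = E[τ | X_0 = k]. Boundary: v_0 = v_112 = 0. Recurrence: v_k = 1 + (v_{k-1} + v_{k+1})/2 for 1 ≤ k ≤ 111. The particular solution to v_k − (v_{k-1} + v_{k+1})/2 = 1 is v_k = −k^2. Adding homogeneous solution A + B k and matching boundaries gives v_k = k (112 − k). Substituting k = 89: v_89 = 89 · 23 = 2047.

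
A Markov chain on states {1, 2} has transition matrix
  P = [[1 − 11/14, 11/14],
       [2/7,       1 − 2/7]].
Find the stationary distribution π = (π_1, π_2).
π_1 = 4/15, π_2 = 11/15

Solve πP = π with π_1 + π_2 = 1. From πP = π: π_1 · (1 − 11/14) + π_2 · 2/7 = π_1 ⇒ π_2 · 2/7 = π_1 · 11/14 ⇒ π_2/π_1 = (11/14)/(2/7) = 11/4. Together with π_1 + π_2 = 1:
  π_1 = (2/7)/(11/14 + 2/7) = (2/7)/(15/14) = 4/15,
  π_2 = (11/14)/(11/14 + 2/7) = (11/14)/(15/14) = 11/15.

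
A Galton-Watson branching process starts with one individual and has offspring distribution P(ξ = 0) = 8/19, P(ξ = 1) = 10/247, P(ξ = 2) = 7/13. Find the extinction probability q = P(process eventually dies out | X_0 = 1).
q = 104/133

The pgf is f(s) = 8/19 + 10/247·s + 7/13·s². The extinction probability q is the smallest fixed point of f in [0, 1]. Setting s = f(s):
  7/13·s² + (10/247 − 1)·s + 8/19 = 0
  7/13·s² − (8/19 + 7/13)·s + 8/19 = 0
which factors as (s − 1)·(7/13·s − 8/19) = 0, giving roots s = 1 and s = (8/19)/(7/13) = 104/133.
Mean offspring μ = 10/247 + 2·7/13 = 276/247 > 1 (supercritical), so q < 1. The extinction probability is the smaller root: q = (8/19)/(7/13) = 104/133.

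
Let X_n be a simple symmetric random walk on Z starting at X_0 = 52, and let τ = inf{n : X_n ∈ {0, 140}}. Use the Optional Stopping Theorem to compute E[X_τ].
E[X_τ] = 52

X_n is a martingale and τ is a bounded-mean stopping time (indeed τ is finite a.s. with bounded expectation since the walk is in a bounded region). By the OST, E[X_τ] = E[X_0] = 52. Equivalently: E[X_τ] = 140 · P(hit 140 first) + 0 · P(hit 0 first) = 140 · (52/140) = 52.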